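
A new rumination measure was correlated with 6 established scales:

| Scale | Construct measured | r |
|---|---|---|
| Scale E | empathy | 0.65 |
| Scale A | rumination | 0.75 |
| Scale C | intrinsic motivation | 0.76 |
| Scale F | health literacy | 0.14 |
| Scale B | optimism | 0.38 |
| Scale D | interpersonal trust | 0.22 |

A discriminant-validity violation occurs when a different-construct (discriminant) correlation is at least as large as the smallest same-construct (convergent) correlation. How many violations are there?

1

Convergent (same construct = rumination): Scale A.
Smallest convergent = 0.75. Discriminant values: 0.65, 0.76, 0.14, 0.38, 0.22; count ≥ 0.75 → 1.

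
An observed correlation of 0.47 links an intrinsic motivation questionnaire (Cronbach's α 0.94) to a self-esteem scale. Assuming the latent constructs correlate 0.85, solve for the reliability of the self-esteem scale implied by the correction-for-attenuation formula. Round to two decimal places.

r_true = r_obs / √(r_xx · r_yy) ⇒ 0.85 = 0.47 / √(0.94 · r_yy).
√(0.94 · r_yy) = 0.47 / 0.85 = 0.5529; 0.94 · r_yy = 0.3057; r_yy = 0.3057 / 0.94 ≈ 0.33.

0.33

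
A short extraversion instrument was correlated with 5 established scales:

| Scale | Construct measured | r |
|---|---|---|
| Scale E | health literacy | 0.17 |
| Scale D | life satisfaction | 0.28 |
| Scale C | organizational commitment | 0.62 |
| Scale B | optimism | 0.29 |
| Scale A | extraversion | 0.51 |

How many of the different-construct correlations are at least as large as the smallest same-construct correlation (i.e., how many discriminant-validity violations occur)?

1

Convergent (same construct = extraversion): Scale A.
Smallest convergent = 0.51. Discriminant values: 0.17, 0.28, 0.62, 0.29; count ≥ 0.51 → 1.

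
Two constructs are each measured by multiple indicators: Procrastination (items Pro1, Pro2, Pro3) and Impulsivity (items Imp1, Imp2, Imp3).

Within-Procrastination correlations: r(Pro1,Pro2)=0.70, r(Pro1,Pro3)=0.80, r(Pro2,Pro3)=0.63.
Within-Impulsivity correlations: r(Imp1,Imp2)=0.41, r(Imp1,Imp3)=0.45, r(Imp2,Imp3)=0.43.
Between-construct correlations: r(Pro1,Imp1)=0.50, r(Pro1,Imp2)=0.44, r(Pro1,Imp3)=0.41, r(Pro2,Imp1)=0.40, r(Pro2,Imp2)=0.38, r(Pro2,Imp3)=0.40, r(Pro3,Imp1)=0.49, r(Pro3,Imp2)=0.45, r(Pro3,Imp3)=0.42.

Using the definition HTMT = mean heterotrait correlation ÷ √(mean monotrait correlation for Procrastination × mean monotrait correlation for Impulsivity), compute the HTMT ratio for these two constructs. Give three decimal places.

Mean between = 3.89/9 = 0.4322.
Mean within-Pro = 2.13/3 = 0.7100; mean within-Imp = 1.29/3 = 0.4300.
Geometric mean = √(0.7100 × 0.4300) = 0.5525.
HTMT = 0.4322 / 0.5525 = 0.782.

0.782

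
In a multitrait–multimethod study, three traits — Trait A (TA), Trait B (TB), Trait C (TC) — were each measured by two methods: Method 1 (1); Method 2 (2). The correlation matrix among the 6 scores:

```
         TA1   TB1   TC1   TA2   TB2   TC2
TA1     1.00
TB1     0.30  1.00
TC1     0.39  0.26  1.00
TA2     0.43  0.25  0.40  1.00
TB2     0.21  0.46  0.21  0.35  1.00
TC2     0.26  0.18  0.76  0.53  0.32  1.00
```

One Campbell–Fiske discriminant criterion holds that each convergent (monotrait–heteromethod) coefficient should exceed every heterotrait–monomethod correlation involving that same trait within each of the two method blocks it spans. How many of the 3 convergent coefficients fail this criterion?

Checking each validity diagonal entry against its comparison values:
TA (methods 1·2): 0.43 vs {0.30, 0.35, 0.39, 0.53} → fail.
TB (methods 1·2): 0.46 vs {0.30, 0.35, 0.26, 0.32} → pass.
TC (methods 1·2): 0.76 vs {0.39, 0.53, 0.26, 0.32} → pass.
1 of 3 fail.

1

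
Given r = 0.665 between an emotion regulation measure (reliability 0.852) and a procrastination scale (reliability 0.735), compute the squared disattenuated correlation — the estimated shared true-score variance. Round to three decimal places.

Disattenuated r = 0.665 / √(0.852 × 0.735) = 0.665 / 0.7913 = 0.8404.
Shared true-score variance = 0.8404² = 0.7063 ≈ 0.706.

0.706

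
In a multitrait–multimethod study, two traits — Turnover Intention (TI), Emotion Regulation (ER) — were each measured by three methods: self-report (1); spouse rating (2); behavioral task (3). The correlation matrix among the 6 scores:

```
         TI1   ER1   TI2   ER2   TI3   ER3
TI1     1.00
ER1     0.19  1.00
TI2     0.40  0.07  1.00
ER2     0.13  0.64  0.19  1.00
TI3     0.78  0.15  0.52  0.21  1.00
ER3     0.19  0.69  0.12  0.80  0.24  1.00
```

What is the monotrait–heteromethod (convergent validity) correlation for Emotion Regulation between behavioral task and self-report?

0.69

Same trait (ER), different methods: r(ER3, ER1) = 0.69.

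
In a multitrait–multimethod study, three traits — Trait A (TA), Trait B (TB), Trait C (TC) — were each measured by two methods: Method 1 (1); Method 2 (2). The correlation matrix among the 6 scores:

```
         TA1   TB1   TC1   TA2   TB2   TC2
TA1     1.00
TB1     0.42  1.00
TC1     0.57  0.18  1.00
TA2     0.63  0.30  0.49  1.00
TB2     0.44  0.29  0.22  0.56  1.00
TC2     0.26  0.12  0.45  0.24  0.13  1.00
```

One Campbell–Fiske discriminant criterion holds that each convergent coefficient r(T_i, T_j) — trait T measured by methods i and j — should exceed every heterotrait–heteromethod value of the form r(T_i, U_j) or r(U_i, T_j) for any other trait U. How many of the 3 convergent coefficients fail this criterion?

2

Each convergent coefficient versus the relevant comparison correlations:
TA (methods 1·2): 0.63 vs {0.44, 0.30, 0.26, 0.49} → pass.
TB (methods 1·2): 0.29 vs {0.30, 0.44, 0.12, 0.22} → fail.
TC (methods 1·2): 0.45 vs {0.49, 0.26, 0.22, 0.12} → fail.
2 of 3 fail.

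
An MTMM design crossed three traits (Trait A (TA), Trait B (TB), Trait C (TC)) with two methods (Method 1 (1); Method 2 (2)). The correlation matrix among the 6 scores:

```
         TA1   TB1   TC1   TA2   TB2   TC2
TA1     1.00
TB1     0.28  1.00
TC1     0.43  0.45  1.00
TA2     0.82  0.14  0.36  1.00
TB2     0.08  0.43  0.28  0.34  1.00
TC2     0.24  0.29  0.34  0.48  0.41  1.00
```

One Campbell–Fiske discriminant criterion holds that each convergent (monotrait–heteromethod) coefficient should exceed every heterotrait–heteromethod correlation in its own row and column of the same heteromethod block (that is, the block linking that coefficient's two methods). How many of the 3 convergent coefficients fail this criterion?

1

Convergent coefficients and their comparison sets:
TA (methods 1·2): 0.82 vs {0.08, 0.14, 0.24, 0.36} → pass.
TB (methods 1·2): 0.43 vs {0.14, 0.08, 0.29, 0.28} → pass.
TC (methods 1·2): 0.34 vs {0.36, 0.24, 0.28, 0.29} → fail.
1 of 3 fail.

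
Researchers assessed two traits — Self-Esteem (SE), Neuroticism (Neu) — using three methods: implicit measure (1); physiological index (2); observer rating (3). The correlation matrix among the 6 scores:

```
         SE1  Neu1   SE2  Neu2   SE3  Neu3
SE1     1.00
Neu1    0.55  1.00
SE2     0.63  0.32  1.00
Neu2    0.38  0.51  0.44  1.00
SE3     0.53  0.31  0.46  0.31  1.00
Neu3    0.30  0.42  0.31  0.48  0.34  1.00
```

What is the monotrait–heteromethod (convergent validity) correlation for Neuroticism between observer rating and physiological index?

0.48

Same trait (Neu), different methods: r(Neu3, Neu2) = 0.48.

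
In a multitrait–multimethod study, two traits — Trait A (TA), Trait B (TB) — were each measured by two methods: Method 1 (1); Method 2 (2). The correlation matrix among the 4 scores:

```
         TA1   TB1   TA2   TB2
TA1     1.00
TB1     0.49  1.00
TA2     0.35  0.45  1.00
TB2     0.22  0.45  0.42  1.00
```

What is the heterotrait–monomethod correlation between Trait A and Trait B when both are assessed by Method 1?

0.49

Different traits, same method: r(TA1, TB1) = 0.49.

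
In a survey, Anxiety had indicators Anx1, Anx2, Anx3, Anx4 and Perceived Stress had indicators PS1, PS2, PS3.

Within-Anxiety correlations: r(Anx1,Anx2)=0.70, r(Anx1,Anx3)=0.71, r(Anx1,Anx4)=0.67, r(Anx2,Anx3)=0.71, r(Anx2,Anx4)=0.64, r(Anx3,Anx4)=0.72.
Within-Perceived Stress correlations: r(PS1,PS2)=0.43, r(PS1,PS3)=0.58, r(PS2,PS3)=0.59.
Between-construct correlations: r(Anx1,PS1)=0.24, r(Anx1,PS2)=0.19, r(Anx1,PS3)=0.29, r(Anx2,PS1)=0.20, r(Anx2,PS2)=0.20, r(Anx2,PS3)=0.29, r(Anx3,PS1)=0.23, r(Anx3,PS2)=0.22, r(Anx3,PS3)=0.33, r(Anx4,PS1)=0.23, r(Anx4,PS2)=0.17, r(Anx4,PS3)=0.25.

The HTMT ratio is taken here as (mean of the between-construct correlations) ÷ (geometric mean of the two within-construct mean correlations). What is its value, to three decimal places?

Between-construct mean = 2.84/12 = 0.2367.
Mean within-Anx = 4.15/6 = 0.6917; mean within-PS = 1.60/3 = 0.5333.
Geometric mean = √(0.6917 × 0.5333) = 0.6074.
HTMT = 0.2367 / 0.6074 = 0.390.

0.390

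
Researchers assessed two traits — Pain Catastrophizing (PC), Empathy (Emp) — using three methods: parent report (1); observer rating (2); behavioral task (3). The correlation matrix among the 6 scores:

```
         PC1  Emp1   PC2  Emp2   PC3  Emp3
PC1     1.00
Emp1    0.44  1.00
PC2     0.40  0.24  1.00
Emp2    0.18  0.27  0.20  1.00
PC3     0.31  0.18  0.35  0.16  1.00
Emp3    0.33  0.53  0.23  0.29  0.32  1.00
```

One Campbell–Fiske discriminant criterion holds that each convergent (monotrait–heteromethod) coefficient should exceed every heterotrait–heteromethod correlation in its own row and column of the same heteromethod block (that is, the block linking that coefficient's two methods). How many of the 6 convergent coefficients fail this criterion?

1

Convergent coefficients and their comparison sets:
PC (methods 1·2): 0.40 vs {0.18, 0.24} → pass.
PC (methods 1·3): 0.31 vs {0.33, 0.18} → fail.
PC (methods 2·3): 0.35 vs {0.23, 0.16} → pass.
Emp (methods 1·2): 0.27 vs {0.24, 0.18} → pass.
Emp (methods 1·3): 0.53 vs {0.18, 0.33} → pass.
Emp (methods 2·3): 0.29 vs {0.16, 0.23} → pass.
1 of 6 fail.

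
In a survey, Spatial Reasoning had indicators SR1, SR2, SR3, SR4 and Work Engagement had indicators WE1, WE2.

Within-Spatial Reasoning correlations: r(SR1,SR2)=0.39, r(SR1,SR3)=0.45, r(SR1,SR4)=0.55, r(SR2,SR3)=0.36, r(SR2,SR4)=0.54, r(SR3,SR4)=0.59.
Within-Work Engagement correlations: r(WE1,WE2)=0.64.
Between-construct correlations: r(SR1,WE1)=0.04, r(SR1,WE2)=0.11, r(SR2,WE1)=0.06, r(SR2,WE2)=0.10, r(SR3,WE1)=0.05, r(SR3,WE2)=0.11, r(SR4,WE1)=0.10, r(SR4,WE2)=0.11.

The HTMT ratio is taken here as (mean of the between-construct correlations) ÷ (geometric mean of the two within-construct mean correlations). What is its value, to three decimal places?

Between-construct mean = 0.68/8 = 0.0850.
Mean within-SR = 2.88/6 = 0.4800; mean within-WE = 0.64/1 = 0.6400.
Geometric mean = √(0.4800 × 0.6400) = 0.5543.
HTMT = 0.0850 / 0.5543 = 0.153.

0.153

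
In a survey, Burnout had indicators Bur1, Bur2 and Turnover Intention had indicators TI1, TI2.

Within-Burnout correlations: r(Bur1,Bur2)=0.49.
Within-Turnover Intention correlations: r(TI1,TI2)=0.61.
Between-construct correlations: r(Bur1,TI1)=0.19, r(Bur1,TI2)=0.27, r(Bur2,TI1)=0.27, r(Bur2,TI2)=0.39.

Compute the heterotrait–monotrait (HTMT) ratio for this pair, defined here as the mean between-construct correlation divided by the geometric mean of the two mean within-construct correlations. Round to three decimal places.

0.512

Mean heterotrait r = 1.12/4 = 0.2800.
Mean within-Bur = 0.49/1 = 0.4900; mean within-TI = 0.61/1 = 0.6100.
Geometric mean = √(0.4900 × 0.6100) = 0.5467.
HTMT = 0.2800 / 0.5467 = 0.512.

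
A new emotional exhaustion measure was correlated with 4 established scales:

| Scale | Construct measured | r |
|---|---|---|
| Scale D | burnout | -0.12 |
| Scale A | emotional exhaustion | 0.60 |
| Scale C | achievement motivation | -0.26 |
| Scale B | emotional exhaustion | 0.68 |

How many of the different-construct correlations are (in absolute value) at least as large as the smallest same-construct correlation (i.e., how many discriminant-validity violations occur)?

Convergent (same construct = emotional exhaustion): Scale A, Scale B.
Smallest convergent = 0.60. Discriminant |r|: 0.12, 0.26; count ≥ 0.60 → 0.

0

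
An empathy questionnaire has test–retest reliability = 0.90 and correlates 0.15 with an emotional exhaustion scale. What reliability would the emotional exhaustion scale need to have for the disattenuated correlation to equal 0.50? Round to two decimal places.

0.10

r_true = r_obs / √(r_xx · r_yy) ⇒ 0.50 = 0.15 / √(0.90 · r_yy).
√(0.90 · r_yy) = 0.15 / 0.50 = 0.3000; 0.90 · r_yy = 0.0900; r_yy = 0.0900 / 0.90 ≈ 0.10.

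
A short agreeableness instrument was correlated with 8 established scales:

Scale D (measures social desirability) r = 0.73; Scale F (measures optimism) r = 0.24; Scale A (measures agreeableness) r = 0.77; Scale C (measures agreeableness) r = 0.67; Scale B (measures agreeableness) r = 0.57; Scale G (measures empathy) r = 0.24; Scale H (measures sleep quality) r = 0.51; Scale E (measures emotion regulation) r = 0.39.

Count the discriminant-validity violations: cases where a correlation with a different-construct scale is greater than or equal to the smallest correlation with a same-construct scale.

Convergent (same construct = agreeableness): Scale A, Scale C, Scale B.
Smallest convergent = 0.57. Discriminant values: 0.73, 0.24, 0.24, 0.51, 0.39; count ≥ 0.57 → 1.

1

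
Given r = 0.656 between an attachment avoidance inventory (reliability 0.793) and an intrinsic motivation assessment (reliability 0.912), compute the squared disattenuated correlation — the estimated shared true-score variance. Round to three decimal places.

0.595

Disattenuated r = 0.656 / √(0.793 × 0.912) = 0.656 / 0.8504 = 0.7714.
Shared true-score variance = 0.7714² = 0.5951 ≈ 0.595.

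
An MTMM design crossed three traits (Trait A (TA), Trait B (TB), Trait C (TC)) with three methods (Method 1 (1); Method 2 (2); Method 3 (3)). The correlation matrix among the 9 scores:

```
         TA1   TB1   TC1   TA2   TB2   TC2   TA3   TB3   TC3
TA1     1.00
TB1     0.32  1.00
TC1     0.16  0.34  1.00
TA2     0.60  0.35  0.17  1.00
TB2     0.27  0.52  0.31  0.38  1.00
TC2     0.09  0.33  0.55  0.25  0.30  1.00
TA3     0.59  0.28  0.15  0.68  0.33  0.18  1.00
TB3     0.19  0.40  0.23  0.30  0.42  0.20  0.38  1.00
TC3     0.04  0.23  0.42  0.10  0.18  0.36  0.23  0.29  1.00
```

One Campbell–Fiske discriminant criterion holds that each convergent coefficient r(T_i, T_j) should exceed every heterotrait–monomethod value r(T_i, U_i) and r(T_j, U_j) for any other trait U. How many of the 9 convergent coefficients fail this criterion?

0

Checking each validity diagonal entry against its comparison values:
TA (methods 1·2): 0.60 vs {0.32, 0.38, 0.16, 0.25} → pass.
TA (methods 1·3): 0.59 vs {0.32, 0.38, 0.16, 0.23} → pass.
TA (methods 2·3): 0.68 vs {0.38, 0.38, 0.25, 0.23} → pass.
TB (methods 1·2): 0.52 vs {0.32, 0.38, 0.34, 0.30} → pass.
TB (methods 1·3): 0.40 vs {0.32, 0.38, 0.34, 0.29} → pass.
TB (methods 2·3): 0.42 vs {0.38, 0.38, 0.30, 0.29} → pass.
TC (methods 1·2): 0.55 vs {0.16, 0.25, 0.34, 0.30} → pass.
TC (methods 1·3): 0.42 vs {0.16, 0.23, 0.34, 0.29} → pass.
TC (methods 2·3): 0.36 vs {0.25, 0.23, 0.30, 0.29} → pass.
0 of 9 fail.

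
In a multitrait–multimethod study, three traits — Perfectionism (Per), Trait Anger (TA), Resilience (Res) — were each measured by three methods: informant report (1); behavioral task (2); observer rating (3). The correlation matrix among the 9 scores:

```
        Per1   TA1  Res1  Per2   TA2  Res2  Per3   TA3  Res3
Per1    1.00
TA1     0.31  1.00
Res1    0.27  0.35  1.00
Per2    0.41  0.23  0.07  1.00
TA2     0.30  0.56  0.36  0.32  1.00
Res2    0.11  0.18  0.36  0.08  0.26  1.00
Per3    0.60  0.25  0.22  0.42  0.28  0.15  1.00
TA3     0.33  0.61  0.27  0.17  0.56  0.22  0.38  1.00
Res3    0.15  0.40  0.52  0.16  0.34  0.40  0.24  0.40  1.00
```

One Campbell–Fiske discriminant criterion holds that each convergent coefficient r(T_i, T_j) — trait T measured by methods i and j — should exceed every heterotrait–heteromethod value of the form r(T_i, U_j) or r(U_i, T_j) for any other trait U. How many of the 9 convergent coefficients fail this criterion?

1

Convergent coefficients and their comparison sets:
Per (methods 1·2): 0.41 vs {0.30, 0.23, 0.11, 0.07} → pass.
Per (methods 1·3): 0.60 vs {0.33, 0.25, 0.15, 0.22} → pass.
Per (methods 2·3): 0.42 vs {0.17, 0.28, 0.16, 0.15} → pass.
TA (methods 1·2): 0.56 vs {0.23, 0.30, 0.18, 0.36} → pass.
TA (methods 1·3): 0.61 vs {0.25, 0.33, 0.40, 0.27} → pass.
TA (methods 2·3): 0.56 vs {0.28, 0.17, 0.34, 0.22} → pass.
Res (methods 1·2): 0.36 vs {0.07, 0.11, 0.36, 0.18} → fail.
Res (methods 1·3): 0.52 vs {0.22, 0.15, 0.27, 0.40} → pass.
Res (methods 2·3): 0.40 vs {0.15, 0.16, 0.22, 0.34} → pass.
1 of 9 fail.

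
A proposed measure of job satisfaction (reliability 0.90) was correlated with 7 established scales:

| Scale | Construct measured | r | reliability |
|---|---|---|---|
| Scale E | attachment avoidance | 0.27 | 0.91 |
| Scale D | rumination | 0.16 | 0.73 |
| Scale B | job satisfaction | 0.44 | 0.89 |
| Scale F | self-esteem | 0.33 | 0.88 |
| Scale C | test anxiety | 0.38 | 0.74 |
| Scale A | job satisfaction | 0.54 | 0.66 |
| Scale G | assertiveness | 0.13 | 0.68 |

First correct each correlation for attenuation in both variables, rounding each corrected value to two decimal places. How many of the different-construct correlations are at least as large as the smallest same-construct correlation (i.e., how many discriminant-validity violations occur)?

0

Disattenuated r (r / √(r_scale · r_new)):
  Scale E (disc): 0.27 / √(0.91·0.90) = 0.30
  Scale D (disc): 0.16 / √(0.73·0.90) = 0.20
  Scale B (conv): 0.44 / √(0.89·0.90) = 0.49
  Scale F (disc): 0.33 / √(0.88·0.90) = 0.37
  Scale C (disc): 0.38 / √(0.74·0.90) = 0.47
  Scale A (conv): 0.54 / √(0.66·0.90) = 0.70
  Scale G (disc): 0.13 / √(0.68·0.90) = 0.17
Smallest convergent = 0.49. Discriminant values: 0.30, 0.20, 0.37, 0.47, 0.17; count ≥ 0.49 → 0.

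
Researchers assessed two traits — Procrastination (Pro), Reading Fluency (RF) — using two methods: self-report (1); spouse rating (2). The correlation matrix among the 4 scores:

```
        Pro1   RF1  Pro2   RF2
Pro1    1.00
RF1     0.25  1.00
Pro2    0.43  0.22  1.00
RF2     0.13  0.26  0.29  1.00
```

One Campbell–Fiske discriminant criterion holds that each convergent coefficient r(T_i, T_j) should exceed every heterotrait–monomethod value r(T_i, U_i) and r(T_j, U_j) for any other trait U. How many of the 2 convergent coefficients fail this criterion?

Checking each validity diagonal entry against its comparison values:
Pro (methods 1·2): 0.43 vs {0.25, 0.29} → pass.
RF (methods 1·2): 0.26 vs {0.25, 0.29} → fail.
1 of 2 fail.

1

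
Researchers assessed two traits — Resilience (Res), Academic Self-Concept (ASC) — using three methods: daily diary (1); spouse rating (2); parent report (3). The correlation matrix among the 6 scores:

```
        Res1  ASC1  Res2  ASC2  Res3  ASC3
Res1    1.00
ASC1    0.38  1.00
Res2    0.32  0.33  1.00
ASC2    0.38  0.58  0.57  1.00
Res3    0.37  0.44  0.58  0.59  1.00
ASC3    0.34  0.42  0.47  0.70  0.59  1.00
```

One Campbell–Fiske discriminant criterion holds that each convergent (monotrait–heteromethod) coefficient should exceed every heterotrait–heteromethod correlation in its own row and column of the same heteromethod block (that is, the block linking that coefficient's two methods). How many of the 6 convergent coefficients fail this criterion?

4

Checking each validity diagonal entry against its comparison values:
Res (methods 1·2): 0.32 vs {0.38, 0.33} → fail.
Res (methods 1·3): 0.37 vs {0.34, 0.44} → fail.
Res (methods 2·3): 0.58 vs {0.47, 0.59} → fail.
ASC (methods 1·2): 0.58 vs {0.33, 0.38} → pass.
ASC (methods 1·3): 0.42 vs {0.44, 0.34} → fail.
ASC (methods 2·3): 0.70 vs {0.59, 0.47} → pass.
4 of 6 fail.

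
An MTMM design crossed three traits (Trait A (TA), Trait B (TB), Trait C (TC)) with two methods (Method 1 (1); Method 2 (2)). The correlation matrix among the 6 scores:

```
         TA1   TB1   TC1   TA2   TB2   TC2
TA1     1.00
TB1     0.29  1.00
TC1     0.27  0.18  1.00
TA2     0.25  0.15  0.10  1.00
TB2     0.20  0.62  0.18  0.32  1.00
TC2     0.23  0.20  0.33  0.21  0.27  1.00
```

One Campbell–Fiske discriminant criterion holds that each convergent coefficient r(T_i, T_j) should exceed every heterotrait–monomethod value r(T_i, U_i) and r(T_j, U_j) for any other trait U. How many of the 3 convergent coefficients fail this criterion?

1

Each convergent coefficient versus the relevant comparison correlations:
TA (methods 1·2): 0.25 vs {0.29, 0.32, 0.27, 0.21} → fail.
TB (methods 1·2): 0.62 vs {0.29, 0.32, 0.18, 0.27} → pass.
TC (methods 1·2): 0.33 vs {0.27, 0.21, 0.18, 0.27} → pass.
1 of 3 fail.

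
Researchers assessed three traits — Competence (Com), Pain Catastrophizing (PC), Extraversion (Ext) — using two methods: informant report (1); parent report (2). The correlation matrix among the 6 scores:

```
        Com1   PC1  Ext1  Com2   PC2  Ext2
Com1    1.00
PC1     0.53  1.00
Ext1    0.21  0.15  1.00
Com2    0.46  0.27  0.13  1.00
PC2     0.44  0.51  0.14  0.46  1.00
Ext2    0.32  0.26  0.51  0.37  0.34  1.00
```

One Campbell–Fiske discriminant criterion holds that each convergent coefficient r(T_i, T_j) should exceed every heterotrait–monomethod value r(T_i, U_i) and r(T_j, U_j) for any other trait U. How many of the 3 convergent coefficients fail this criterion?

2

Convergent coefficients and their comparison sets:
Com (methods 1·2): 0.46 vs {0.53, 0.46, 0.21, 0.37} → fail.
PC (methods 1·2): 0.51 vs {0.53, 0.46, 0.15, 0.34} → fail.
Ext (methods 1·2): 0.51 vs {0.21, 0.37, 0.15, 0.34} → pass.
2 of 3 fail.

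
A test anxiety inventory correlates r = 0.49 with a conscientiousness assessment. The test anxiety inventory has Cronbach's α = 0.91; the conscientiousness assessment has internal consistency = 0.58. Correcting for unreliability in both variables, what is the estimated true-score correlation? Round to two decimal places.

0.67

r_true = r_obs / √(r_xx · r_yy) = 0.49 / √(0.91 × 0.58) = 0.49 / √0.5278 = 0.49 / 0.7265 ≈ 0.67.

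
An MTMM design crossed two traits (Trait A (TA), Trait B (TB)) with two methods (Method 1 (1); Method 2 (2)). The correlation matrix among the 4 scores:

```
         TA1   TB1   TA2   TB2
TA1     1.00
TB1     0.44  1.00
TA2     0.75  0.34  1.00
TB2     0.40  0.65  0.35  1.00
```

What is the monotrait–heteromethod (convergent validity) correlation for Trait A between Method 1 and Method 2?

0.75

Same trait (TA), different methods: r(TA1, TA2) = 0.75.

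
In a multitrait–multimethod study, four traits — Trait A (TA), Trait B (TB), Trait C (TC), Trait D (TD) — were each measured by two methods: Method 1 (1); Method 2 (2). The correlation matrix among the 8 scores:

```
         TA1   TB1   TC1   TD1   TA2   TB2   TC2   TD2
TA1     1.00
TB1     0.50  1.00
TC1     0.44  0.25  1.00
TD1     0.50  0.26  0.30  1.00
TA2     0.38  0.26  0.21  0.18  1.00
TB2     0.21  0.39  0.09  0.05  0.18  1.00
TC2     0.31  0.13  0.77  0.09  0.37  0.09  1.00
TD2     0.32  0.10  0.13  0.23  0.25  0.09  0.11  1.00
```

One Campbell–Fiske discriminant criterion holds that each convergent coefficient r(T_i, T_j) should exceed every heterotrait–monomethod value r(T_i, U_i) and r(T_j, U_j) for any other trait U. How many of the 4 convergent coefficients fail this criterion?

Convergent coefficients and their comparison sets:
TA (methods 1·2): 0.38 vs {0.50, 0.18, 0.44, 0.37, 0.50, 0.25} → fail.
TB (methods 1·2): 0.39 vs {0.50, 0.18, 0.25, 0.09, 0.26, 0.09} → fail.
TC (methods 1·2): 0.77 vs {0.44, 0.37, 0.25, 0.09, 0.30, 0.11} → pass.
TD (methods 1·2): 0.23 vs {0.50, 0.25, 0.26, 0.09, 0.30, 0.11} → fail.
3 of 4 fail.

3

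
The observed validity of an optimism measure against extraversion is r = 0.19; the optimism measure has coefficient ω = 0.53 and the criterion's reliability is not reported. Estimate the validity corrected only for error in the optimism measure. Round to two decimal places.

0.26

Single correction: r_c = r_obs / √r_xx = 0.19 / √0.53 = 0.19 / 0.7280 ≈ 0.26.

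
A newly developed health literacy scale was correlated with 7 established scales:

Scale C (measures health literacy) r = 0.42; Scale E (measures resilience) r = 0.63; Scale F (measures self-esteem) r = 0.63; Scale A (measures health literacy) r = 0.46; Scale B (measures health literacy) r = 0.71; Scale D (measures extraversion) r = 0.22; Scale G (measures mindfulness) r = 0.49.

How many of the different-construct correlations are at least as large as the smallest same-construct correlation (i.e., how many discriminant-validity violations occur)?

Convergent (same construct = health literacy): Scale C, Scale A, Scale B.
Smallest convergent = 0.42. Discriminant values: 0.63, 0.63, 0.22, 0.49; count ≥ 0.42 → 3.

3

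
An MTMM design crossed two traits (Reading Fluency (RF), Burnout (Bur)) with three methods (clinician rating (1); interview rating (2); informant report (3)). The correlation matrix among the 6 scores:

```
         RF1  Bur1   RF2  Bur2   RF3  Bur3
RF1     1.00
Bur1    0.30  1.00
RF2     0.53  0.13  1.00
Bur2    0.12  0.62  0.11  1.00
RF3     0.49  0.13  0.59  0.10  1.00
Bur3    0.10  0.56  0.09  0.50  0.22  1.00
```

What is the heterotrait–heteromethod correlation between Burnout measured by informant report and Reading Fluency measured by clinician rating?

Different traits and methods: r(Bur3, RF1) = 0.10.

0.10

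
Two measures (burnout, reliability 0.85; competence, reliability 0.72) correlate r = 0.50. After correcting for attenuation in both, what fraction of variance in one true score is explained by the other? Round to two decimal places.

Disattenuated r = 0.50 / √(0.85 × 0.72) = 0.50 / 0.7823 = 0.6391.
Shared true-score variance = 0.6391² = 0.4084 ≈ 0.41.

0.41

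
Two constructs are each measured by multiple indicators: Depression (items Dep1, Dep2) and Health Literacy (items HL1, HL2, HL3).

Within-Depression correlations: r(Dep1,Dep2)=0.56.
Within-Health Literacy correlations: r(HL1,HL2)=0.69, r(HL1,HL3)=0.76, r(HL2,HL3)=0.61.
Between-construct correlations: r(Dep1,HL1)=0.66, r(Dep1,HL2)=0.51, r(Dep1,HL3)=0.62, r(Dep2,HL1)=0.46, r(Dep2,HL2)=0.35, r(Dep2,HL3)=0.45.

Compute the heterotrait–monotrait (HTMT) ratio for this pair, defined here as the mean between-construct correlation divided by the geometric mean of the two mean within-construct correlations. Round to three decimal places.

Mean between = 3.05/6 = 0.5083.
Mean within-Dep = 0.56/1 = 0.5600; mean within-HL = 2.06/3 = 0.6867.
Geometric mean = √(0.5600 × 0.6867) = 0.6201.
HTMT = 0.5083 / 0.6201 = 0.820.

0.820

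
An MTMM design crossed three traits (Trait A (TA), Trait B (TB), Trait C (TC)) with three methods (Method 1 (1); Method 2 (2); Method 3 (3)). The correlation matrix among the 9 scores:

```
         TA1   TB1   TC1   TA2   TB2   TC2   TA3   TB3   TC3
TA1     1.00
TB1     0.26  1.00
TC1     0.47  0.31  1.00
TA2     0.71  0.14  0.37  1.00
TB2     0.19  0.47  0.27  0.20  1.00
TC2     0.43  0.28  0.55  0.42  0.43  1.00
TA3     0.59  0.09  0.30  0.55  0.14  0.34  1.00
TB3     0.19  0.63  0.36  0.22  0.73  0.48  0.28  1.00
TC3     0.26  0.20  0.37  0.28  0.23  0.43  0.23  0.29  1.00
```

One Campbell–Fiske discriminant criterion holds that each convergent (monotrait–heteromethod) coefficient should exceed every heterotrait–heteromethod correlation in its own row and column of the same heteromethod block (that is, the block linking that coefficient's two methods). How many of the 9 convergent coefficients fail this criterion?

Each convergent coefficient versus the relevant comparison correlations:
TA (methods 1·2): 0.71 vs {0.19, 0.14, 0.43, 0.37} → pass.
TA (methods 1·3): 0.59 vs {0.19, 0.09, 0.26, 0.30} → pass.
TA (methods 2·3): 0.55 vs {0.22, 0.14, 0.28, 0.34} → pass.
TB (methods 1·2): 0.47 vs {0.14, 0.19, 0.28, 0.27} → pass.
TB (methods 1·3): 0.63 vs {0.09, 0.19, 0.20, 0.36} → pass.
TB (methods 2·3): 0.73 vs {0.14, 0.22, 0.23, 0.48} → pass.
TC (methods 1·2): 0.55 vs {0.37, 0.43, 0.27, 0.28} → pass.
TC (methods 1·3): 0.37 vs {0.30, 0.26, 0.36, 0.20} → pass.
TC (methods 2·3): 0.43 vs {0.34, 0.28, 0.48, 0.23} → fail.
1 of 9 fail.

1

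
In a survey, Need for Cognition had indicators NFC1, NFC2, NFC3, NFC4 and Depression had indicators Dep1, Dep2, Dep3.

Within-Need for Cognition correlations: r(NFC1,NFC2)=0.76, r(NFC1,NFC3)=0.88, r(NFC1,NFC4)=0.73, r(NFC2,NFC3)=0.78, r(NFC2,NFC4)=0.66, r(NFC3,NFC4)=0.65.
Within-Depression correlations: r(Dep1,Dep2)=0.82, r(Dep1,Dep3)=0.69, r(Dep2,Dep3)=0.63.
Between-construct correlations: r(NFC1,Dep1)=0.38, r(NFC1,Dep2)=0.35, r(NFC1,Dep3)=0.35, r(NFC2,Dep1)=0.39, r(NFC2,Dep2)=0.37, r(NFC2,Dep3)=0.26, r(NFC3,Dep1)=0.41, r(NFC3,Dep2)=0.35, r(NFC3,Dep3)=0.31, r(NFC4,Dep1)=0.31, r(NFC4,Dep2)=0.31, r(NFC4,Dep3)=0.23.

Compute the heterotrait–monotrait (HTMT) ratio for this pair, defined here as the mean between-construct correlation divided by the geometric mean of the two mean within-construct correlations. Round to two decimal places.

0.46

Mean heterotrait r = 4.02/12 = 0.3350.
Mean within-NFC = 4.46/6 = 0.7433; mean within-Dep = 2.14/3 = 0.7133.
Geometric mean = √(0.7433 × 0.7133) = 0.7281.
HTMT = 0.3350 / 0.7281 = 0.46.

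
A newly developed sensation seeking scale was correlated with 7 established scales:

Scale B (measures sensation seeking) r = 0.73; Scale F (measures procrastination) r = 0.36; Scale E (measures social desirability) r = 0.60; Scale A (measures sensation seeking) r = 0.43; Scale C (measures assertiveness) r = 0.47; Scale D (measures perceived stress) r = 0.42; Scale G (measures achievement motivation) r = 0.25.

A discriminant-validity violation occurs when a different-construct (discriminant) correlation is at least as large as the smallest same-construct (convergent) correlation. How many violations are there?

2

Convergent (same construct = sensation seeking): Scale B, Scale A.
Smallest convergent = 0.43. Discriminant values: 0.36, 0.60, 0.47, 0.42, 0.25; count ≥ 0.43 → 2.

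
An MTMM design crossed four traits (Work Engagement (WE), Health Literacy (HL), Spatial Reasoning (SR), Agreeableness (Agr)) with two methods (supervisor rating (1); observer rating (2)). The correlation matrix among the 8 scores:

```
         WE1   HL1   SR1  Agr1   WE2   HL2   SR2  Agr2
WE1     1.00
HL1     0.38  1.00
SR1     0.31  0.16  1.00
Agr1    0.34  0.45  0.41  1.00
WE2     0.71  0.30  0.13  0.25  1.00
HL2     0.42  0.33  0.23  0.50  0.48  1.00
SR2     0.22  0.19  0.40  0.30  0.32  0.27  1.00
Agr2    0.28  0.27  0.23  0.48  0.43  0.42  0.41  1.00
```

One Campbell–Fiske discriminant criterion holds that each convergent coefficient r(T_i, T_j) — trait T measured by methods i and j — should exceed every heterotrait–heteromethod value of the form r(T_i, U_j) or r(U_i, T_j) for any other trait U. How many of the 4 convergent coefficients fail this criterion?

Checking each validity diagonal entry against its comparison values:
WE (methods 1·2): 0.71 vs {0.42, 0.30, 0.22, 0.13, 0.28, 0.25} → pass.
HL (methods 1·2): 0.33 vs {0.30, 0.42, 0.19, 0.23, 0.27, 0.50} → fail.
SR (methods 1·2): 0.40 vs {0.13, 0.22, 0.23, 0.19, 0.23, 0.30} → pass.
Agr (methods 1·2): 0.48 vs {0.25, 0.28, 0.50, 0.27, 0.30, 0.23} → fail.
2 of 4 fail.

2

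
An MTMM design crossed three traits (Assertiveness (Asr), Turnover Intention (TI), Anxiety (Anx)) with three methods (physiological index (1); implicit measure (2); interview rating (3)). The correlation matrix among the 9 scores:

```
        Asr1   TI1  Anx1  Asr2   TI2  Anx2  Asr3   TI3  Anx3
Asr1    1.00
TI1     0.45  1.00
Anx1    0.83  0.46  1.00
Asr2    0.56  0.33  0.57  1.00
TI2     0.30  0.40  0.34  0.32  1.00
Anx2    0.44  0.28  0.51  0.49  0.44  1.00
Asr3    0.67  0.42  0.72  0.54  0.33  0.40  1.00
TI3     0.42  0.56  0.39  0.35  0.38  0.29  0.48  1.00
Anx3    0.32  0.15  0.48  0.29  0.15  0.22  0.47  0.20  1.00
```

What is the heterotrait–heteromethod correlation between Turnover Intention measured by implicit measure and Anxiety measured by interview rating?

Different traits and methods: r(TI2, Anx3) = 0.15.

0.15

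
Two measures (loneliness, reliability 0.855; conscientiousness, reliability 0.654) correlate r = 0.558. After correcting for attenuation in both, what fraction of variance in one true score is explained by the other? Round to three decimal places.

0.557

Disattenuated r = 0.558 / √(0.855 × 0.654) = 0.558 / 0.7478 = 0.7462.
Shared true-score variance = 0.7462² = 0.5568 ≈ 0.557.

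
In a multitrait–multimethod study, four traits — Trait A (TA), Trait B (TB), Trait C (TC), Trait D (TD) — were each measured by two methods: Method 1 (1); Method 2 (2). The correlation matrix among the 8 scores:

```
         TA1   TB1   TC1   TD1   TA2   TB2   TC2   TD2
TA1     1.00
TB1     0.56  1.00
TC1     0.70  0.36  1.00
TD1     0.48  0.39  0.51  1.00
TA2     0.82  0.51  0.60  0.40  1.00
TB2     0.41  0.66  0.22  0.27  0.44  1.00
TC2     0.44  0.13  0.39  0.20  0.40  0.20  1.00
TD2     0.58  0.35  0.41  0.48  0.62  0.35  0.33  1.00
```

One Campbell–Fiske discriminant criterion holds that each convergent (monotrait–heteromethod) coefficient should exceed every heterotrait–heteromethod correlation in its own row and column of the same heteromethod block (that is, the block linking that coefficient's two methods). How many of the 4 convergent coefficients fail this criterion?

2

Convergent coefficients and their comparison sets:
TA (methods 1·2): 0.82 vs {0.41, 0.51, 0.44, 0.60, 0.58, 0.40} → pass.
TB (methods 1·2): 0.66 vs {0.51, 0.41, 0.13, 0.22, 0.35, 0.27} → pass.
TC (methods 1·2): 0.39 vs {0.60, 0.44, 0.22, 0.13, 0.41, 0.20} → fail.
TD (methods 1·2): 0.48 vs {0.40, 0.58, 0.27, 0.35, 0.20, 0.41} → fail.
2 of 4 fail.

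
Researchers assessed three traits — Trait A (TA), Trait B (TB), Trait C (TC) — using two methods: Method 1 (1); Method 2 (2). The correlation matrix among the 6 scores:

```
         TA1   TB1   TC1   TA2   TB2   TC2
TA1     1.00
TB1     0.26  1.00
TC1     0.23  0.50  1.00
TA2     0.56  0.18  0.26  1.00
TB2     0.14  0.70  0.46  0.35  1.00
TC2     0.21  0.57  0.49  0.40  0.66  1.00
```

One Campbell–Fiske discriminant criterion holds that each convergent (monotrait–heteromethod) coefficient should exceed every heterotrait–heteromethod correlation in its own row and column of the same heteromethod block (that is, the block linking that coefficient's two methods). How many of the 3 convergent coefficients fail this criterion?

Convergent coefficients and their comparison sets:
TA (methods 1·2): 0.56 vs {0.14, 0.18, 0.21, 0.26} → pass.
TB (methods 1·2): 0.70 vs {0.18, 0.14, 0.57, 0.46} → pass.
TC (methods 1·2): 0.49 vs {0.26, 0.21, 0.46, 0.57} → fail.
1 of 3 fail.

1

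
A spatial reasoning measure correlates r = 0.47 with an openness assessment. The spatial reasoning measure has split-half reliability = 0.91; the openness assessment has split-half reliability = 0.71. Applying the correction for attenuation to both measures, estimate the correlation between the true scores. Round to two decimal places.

0.58

r_true = r_obs / √(r_xx · r_yy) = 0.47 / √(0.91 × 0.71) = 0.47 / √0.6461 = 0.47 / 0.8038 ≈ 0.58.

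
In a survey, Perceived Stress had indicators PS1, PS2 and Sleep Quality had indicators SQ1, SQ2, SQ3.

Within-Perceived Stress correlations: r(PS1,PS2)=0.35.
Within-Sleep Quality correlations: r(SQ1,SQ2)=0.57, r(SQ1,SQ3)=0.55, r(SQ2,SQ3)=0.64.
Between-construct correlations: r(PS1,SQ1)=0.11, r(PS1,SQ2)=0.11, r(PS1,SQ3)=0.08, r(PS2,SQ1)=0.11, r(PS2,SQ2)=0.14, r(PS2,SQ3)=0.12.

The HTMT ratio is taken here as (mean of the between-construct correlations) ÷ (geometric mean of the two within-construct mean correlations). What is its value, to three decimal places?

Mean between = 0.67/6 = 0.1117.
Mean within-PS = 0.35/1 = 0.3500; mean within-SQ = 1.76/3 = 0.5867.
Geometric mean = √(0.3500 × 0.5867) = 0.4532.
HTMT = 0.1117 / 0.4532 = 0.246.

0.246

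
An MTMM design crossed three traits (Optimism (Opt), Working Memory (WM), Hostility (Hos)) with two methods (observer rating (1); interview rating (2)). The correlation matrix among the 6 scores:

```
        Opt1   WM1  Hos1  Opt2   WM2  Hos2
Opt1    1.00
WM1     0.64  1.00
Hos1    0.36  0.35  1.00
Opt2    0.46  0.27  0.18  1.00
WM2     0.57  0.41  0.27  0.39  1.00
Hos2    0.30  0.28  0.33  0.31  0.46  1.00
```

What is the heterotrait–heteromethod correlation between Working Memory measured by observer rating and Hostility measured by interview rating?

Different traits and methods: r(WM1, Hos2) = 0.28.

0.28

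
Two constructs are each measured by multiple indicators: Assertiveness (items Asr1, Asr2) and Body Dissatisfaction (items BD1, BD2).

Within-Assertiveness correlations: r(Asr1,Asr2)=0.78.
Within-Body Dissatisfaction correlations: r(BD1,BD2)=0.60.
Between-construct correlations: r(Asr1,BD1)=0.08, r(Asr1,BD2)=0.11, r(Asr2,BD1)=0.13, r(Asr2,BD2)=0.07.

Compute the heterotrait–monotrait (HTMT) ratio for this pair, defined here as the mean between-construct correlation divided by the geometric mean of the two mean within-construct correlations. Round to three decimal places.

Mean heterotrait r = 0.39/4 = 0.0975.
Mean within-Asr = 0.78/1 = 0.7800; mean within-BD = 0.60/1 = 0.6000.
Geometric mean = √(0.7800 × 0.6000) = 0.6841.
HTMT = 0.0975 / 0.6841 = 0.143.

0.143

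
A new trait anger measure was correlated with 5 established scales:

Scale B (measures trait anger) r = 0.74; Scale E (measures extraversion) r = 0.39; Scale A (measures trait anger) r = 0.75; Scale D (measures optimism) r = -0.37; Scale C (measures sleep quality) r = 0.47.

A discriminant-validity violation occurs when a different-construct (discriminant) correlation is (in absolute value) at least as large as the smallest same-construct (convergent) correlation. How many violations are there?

0

Convergent (same construct = trait anger): Scale B, Scale A.
Smallest convergent = 0.74. Discriminant |r|: 0.39, 0.37, 0.47; count ≥ 0.74 → 0.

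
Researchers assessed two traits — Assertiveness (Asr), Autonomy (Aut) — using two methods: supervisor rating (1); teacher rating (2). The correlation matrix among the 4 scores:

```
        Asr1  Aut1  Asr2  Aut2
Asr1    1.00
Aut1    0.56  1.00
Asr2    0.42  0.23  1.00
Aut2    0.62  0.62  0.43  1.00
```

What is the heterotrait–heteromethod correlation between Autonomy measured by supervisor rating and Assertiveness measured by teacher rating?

0.23

Different traits and methods: r(Aut1, Asr2) = 0.23.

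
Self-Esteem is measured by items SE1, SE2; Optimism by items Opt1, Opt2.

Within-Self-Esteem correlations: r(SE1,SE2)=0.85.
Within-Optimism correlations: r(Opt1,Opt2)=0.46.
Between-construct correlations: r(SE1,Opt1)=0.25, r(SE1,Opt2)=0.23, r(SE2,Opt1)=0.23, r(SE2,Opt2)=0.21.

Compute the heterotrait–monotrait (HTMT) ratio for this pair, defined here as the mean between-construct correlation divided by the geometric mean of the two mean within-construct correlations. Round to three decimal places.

Between-construct mean = 0.92/4 = 0.2300.
Mean within-SE = 0.85/1 = 0.8500; mean within-Opt = 0.46/1 = 0.4600.
Geometric mean = √(0.8500 × 0.4600) = 0.6253.
HTMT = 0.2300 / 0.6253 = 0.368.

0.368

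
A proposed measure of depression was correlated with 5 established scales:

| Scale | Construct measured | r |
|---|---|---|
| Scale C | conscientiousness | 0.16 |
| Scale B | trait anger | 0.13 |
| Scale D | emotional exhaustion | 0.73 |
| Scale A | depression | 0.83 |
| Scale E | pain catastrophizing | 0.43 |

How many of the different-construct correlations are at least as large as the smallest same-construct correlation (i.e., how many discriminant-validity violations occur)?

0

Convergent (same construct = depression): Scale A.
Smallest convergent = 0.83. Discriminant values: 0.16, 0.13, 0.73, 0.43; count ≥ 0.83 → 0.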